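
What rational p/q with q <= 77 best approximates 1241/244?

295/58

Expand x = 1241/244 as a continued fraction with the Euclidean algorithm:
  1241 = 5*244 + 21, so a_0 = 5.
  244 = 11*21 + 13, so a_1 = 11.
  21 = 1*13 + 8, so a_2 = 1.
  13 = 1*8 + 5, so a_3 = 1.
  8 = 1*5 + 3, so a_4 = 1.
  5 = 1*3 + 2, so a_5 = 1.
  3 = 1*2 + 1, so a_6 = 1.
  2 = 2*1 + 0, so a_7 = 2.
so x = [5; 11, 1, 1, 1, 1, 1, 2].
Convergents (p_i = a_i*p_{i-1} + p_{i-2}, q_i = a_i*q_{i-1} + q_{i-2} with p_{-2}=0, p_{-1}=1, q_{-2}=1, q_{-1}=0), until the denominator exceeds 77:
  i=0: a_0=5, p_0 = 5*1 + 0 = 5, q_0 = 5*0 + 1 = 1.
  i=1: a_1=11, p_1 = 11*5 + 1 = 56, q_1 = 11*1 + 0 = 11.
  i=2: a_2=1, p_2 = 1*56 + 5 = 61, q_2 = 1*11 + 1 = 12.
  i=3: a_3=1, p_3 = 1*61 + 56 = 117, q_3 = 1*12 + 11 = 23.
  i=4: a_4=1, p_4 = 1*117 + 61 = 178, q_4 = 1*23 + 12 = 35.
  i=5: a_5=1, p_5 = 1*178 + 117 = 295, q_5 = 1*35 + 23 = 58.
  i=6: a_6=1, p_6 = 1*295 + 178 = 473, q_6 = 1*58 + 35 = 93.
q_6 = 93 > 77, so the last convergent with denominator <= 77 is p_5/q_5 = 295/58.
The closest fraction with denominator <= 77 is either p_5/q_5 or the intermediate fraction (k*p_5 + p_4)/(k*q_5 + q_4) with the largest k >= 1 whose denominator stays <= 77; these approach x as k grows, and every other convergent or intermediate fraction in range is farther away.
Largest k: floor((77 - q_4)/q_5) = floor((77 - 35)/58) = 0.
Since k = 0, no intermediate fraction beyond p_5/q_5 has denominator <= 77, so the convergent 295/58 is the closest (its error is |1241*58 - 295*244|/(244*58) = 2/14152).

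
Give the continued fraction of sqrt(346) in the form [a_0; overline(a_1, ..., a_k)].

Write x_i = (sqrt(346) + m_i)/d_i with (m_0, d_0) = (0, 1). a_0 = floor(sqrt(346)) = 18, since 18^2 = 324 <= 346 < 361 = 19^2.
Iterate m_{i+1} = d_i*a_i - m_i, d_{i+1} = (346 - m_{i+1}^2)/d_i, a_{i+1} = floor((a_0 + m_{i+1})/d_{i+1}):
  m_1 = 1*18 - 0 = 18, d_1 = (346 - 18^2)/1 = 22/1 = 22, a_1 = floor((18 + 18)/22) = 1.
  m_2 = 22*1 - 18 = 4, d_2 = (346 - 4^2)/22 = 330/22 = 15, a_2 = floor((18 + 4)/15) = 1.
  m_3 = 15*1 - 4 = 11, d_3 = (346 - 11^2)/15 = 225/15 = 15, a_3 = floor((18 + 11)/15) = 1.
  m_4 = 15*1 - 11 = 4, d_4 = (346 - 4^2)/15 = 330/15 = 22, a_4 = floor((18 + 4)/22) = 1.
  m_5 = 22*1 - 4 = 18, d_5 = (346 - 18^2)/22 = 22/22 = 1, a_5 = floor((18 + 18)/1) = 36.
  m_6 = 1*36 - 18 = 18, d_6 = (346 - 18^2)/1 = 22/1 = 22: (m_6, d_6) = (m_1, d_1) = (18, 22), so from here the quotients repeat a_1, ..., a_5; the period length is 5.
Hence the expansion of sqrt(346) is a_0 = 18 followed by the repeating block 1, 1, 1, 1, 36 (period 5).

[18; overline(1, 1, 1, 1, 36)]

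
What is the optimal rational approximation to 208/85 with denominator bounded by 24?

22/9

Expand x = 208/85 as a continued fraction with the Euclidean algorithm:
  208 = 2*85 + 38, so a_0 = 2.
  85 = 2*38 + 9, so a_1 = 2.
  38 = 4*9 + 2, so a_2 = 4.
  9 = 4*2 + 1, so a_3 = 4.
  2 = 2*1 + 0, so a_4 = 2.
so x = [2; 2, 4, 4, 2].
Convergents (p_i = a_i*p_{i-1} + p_{i-2}, q_i = a_i*q_{i-1} + q_{i-2} with p_{-2}=0, p_{-1}=1, q_{-2}=1, q_{-1}=0), until the denominator exceeds 24:
  i=0: a_0=2, p_0 = 2*1 + 0 = 2, q_0 = 2*0 + 1 = 1.
  i=1: a_1=2, p_1 = 2*2 + 1 = 5, q_1 = 2*1 + 0 = 2.
  i=2: a_2=4, p_2 = 4*5 + 2 = 22, q_2 = 4*2 + 1 = 9.
  i=3: a_3=4, p_3 = 4*22 + 5 = 93, q_3 = 4*9 + 2 = 38.
q_3 = 38 > 24, so the last convergent with denominator <= 24 is p_2/q_2 = 22/9.
The closest fraction with denominator <= 24 is either p_2/q_2 or the intermediate fraction (k*p_2 + p_1)/(k*q_2 + q_1) with the largest k >= 1 whose denominator stays <= 24; these approach x as k grows, and every other convergent or intermediate fraction in range is farther away.
Largest k: floor((24 - q_1)/q_2) = floor((24 - 2)/9) = 2.
That gives (2*22 + 5)/(2*9 + 2) = 49/20.
Compare the errors: |x - 22/9| = |208*9 - 22*85|/(85*9) = 2/765, and |x - 49/20| = |208*20 - 49*85|/(85*20) = 5/1700.
Cross-multiplying, 2*1700 = 3400 < 3825 = 5*765, so 2/765 is smaller: the convergent 22/9 is closer to x than 49/20.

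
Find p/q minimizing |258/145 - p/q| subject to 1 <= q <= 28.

Expand x = 258/145 as a continued fraction with the Euclidean algorithm:
  258 = 1*145 + 113, so a_0 = 1.
  145 = 1*113 + 32, so a_1 = 1.
  113 = 3*32 + 17, so a_2 = 3.
  32 = 1*17 + 15, so a_3 = 1.
  17 = 1*15 + 2, so a_4 = 1.
  15 = 7*2 + 1, so a_5 = 7.
  2 = 2*1 + 0, so a_6 = 2.
so x = [1; 1, 3, 1, 1, 7, 2].
Convergents (p_i = a_i*p_{i-1} + p_{i-2}, q_i = a_i*q_{i-1} + q_{i-2} with p_{-2}=0, p_{-1}=1, q_{-2}=1, q_{-1}=0), until the denominator exceeds 28:
  i=0: a_0=1, p_0 = 1*1 + 0 = 1, q_0 = 1*0 + 1 = 1.
  i=1: a_1=1, p_1 = 1*1 + 1 = 2, q_1 = 1*1 + 0 = 1.
  i=2: a_2=3, p_2 = 3*2 + 1 = 7, q_2 = 3*1 + 1 = 4.
  i=3: a_3=1, p_3 = 1*7 + 2 = 9, q_3 = 1*4 + 1 = 5.
  i=4: a_4=1, p_4 = 1*9 + 7 = 16, q_4 = 1*5 + 4 = 9.
  i=5: a_5=7, p_5 = 7*16 + 9 = 121, q_5 = 7*9 + 5 = 68.
q_5 = 68 > 28, so the last convergent with denominator <= 28 is p_4/q_4 = 16/9.
The closest fraction with denominator <= 28 is either p_4/q_4 or the intermediate fraction (k*p_4 + p_3)/(k*q_4 + q_3) with the largest k >= 1 whose denominator stays <= 28; these approach x as k grows, and every other convergent or intermediate fraction in range is farther away.
Largest k: floor((28 - q_3)/q_4) = floor((28 - 5)/9) = 2.
That gives (2*16 + 9)/(2*9 + 5) = 41/23.
Compare the errors: |x - 16/9| = |258*9 - 16*145|/(145*9) = 2/1305, and |x - 41/23| = |258*23 - 41*145|/(145*23) = 11/3335.
Cross-multiplying, 2*3335 = 6670 < 14355 = 11*1305, so 2/1305 is smaller: the convergent 16/9 is closer to x than 41/23.

16/9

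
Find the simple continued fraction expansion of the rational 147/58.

Run the Euclidean algorithm on 147 and 58; the successive quotients are the partial quotients a_0, a_1, ... (each step inverts the fractional part left over by the previous one):
  147 = 2*58 + 31, so a_0 = 2.
  58 = 1*31 + 27, so a_1 = 1.
  31 = 1*27 + 4, so a_2 = 1.
  27 = 6*4 + 3, so a_3 = 6.
  4 = 1*3 + 1, so a_4 = 1.
  3 = 3*1 + 0, so a_5 = 3.
The remainder reaches 0 after 6 divisions, so the expansion has 6 partial quotients, read off in order.

[2; 1, 1, 6, 1, 3]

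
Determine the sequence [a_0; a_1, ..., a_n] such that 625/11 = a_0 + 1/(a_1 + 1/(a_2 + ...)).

[56; 1, 4, 2]

Run the Euclidean algorithm on 625 and 11; the successive quotients are the partial quotients a_0, a_1, ... (each step inverts the fractional part left over by the previous one):
  625 = 56*11 + 9, so a_0 = 56.
  11 = 1*9 + 2, so a_1 = 1.
  9 = 4*2 + 1, so a_2 = 4.
  2 = 2*1 + 0, so a_3 = 2.
The remainder reaches 0 after 4 divisions, so the expansion has 4 partial quotients, read off in order.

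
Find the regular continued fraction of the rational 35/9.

Run the Euclidean algorithm on 35 and 9; the successive quotients are the partial quotients a_0, a_1, ... (each step inverts the fractional part left over by the previous one):
  35 = 3*9 + 8, so a_0 = 3.
  9 = 1*8 + 1, so a_1 = 1.
  8 = 8*1 + 0, so a_2 = 8.
The remainder reaches 0 after 3 divisions, so the expansion has 3 partial quotients, read off in order.

[3; 1, 8]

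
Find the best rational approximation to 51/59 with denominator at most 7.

Expand x = 51/59 as a continued fraction with the Euclidean algorithm:
  51 = 0*59 + 51, so a_0 = 0.
  59 = 1*51 + 8, so a_1 = 1.
  51 = 6*8 + 3, so a_2 = 6.
  8 = 2*3 + 2, so a_3 = 2.
  3 = 1*2 + 1, so a_4 = 1.
  2 = 2*1 + 0, so a_5 = 2.
so x = [0; 1, 6, 2, 1, 2].
Convergents (p_i = a_i*p_{i-1} + p_{i-2}, q_i = a_i*q_{i-1} + q_{i-2} with p_{-2}=0, p_{-1}=1, q_{-2}=1, q_{-1}=0), until the denominator exceeds 7:
  i=0: a_0=0, p_0 = 0*1 + 0 = 0, q_0 = 0*0 + 1 = 1.
  i=1: a_1=1, p_1 = 1*0 + 1 = 1, q_1 = 1*1 + 0 = 1.
  i=2: a_2=6, p_2 = 6*1 + 0 = 6, q_2 = 6*1 + 1 = 7.
  i=3: a_3=2, p_3 = 2*6 + 1 = 13, q_3 = 2*7 + 1 = 15.
q_3 = 15 > 7, so the last convergent with denominator <= 7 is p_2/q_2 = 6/7.
The closest fraction with denominator <= 7 is either p_2/q_2 or the intermediate fraction (k*p_2 + p_1)/(k*q_2 + q_1) with the largest k >= 1 whose denominator stays <= 7; these approach x as k grows, and every other convergent or intermediate fraction in range is farther away.
Largest k: floor((7 - q_1)/q_2) = floor((7 - 1)/7) = 0.
Since k = 0, no intermediate fraction beyond p_2/q_2 has denominator <= 7, so the convergent 6/7 is the closest (its error is |51*7 - 6*59|/(59*7) = 3/413).

6/7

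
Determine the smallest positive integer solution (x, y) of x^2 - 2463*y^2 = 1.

(x, y) = (1005724, 20265)

First expand sqrt(2463) as a continued fraction. With x_i = (sqrt(2463) + m_i)/d_i and (m_0, d_0) = (0, 1): a_0 = floor(sqrt(2463)) = 49, since 49^2 = 2401 <= 2463 < 2500 = 50^2.
Iterate m_{i+1} = d_i*a_i - m_i, d_{i+1} = (2463 - m_{i+1}^2)/d_i, a_{i+1} = floor((a_0 + m_{i+1})/d_{i+1}):
  m_1 = 1*49 - 0 = 49, d_1 = (2463 - 49^2)/1 = 62/1 = 62, a_1 = floor((49 + 49)/62) = 1.
  m_2 = 62*1 - 49 = 13, d_2 = (2463 - 13^2)/62 = 2294/62 = 37, a_2 = floor((49 + 13)/37) = 1.
  m_3 = 37*1 - 13 = 24, d_3 = (2463 - 24^2)/37 = 1887/37 = 51, a_3 = floor((49 + 24)/51) = 1.
  m_4 = 51*1 - 24 = 27, d_4 = (2463 - 27^2)/51 = 1734/51 = 34, a_4 = floor((49 + 27)/34) = 2.
  m_5 = 34*2 - 27 = 41, d_5 = (2463 - 41^2)/34 = 782/34 = 23, a_5 = floor((49 + 41)/23) = 3.
  m_6 = 23*3 - 41 = 28, d_6 = (2463 - 28^2)/23 = 1679/23 = 73, a_6 = floor((49 + 28)/73) = 1.
  m_7 = 73*1 - 28 = 45, d_7 = (2463 - 45^2)/73 = 438/73 = 6, a_7 = floor((49 + 45)/6) = 15.
  m_8 = 6*15 - 45 = 45, d_8 = (2463 - 45^2)/6 = 438/6 = 73, a_8 = floor((49 + 45)/73) = 1.
  m_9 = 73*1 - 45 = 28, d_9 = (2463 - 28^2)/73 = 1679/73 = 23, a_9 = floor((49 + 28)/23) = 3.
  m_10 = 23*3 - 28 = 41, d_10 = (2463 - 41^2)/23 = 782/23 = 34, a_10 = floor((49 + 41)/34) = 2.
  m_11 = 34*2 - 41 = 27, d_11 = (2463 - 27^2)/34 = 1734/34 = 51, a_11 = floor((49 + 27)/51) = 1.
  m_12 = 51*1 - 27 = 24, d_12 = (2463 - 24^2)/51 = 1887/51 = 37, a_12 = floor((49 + 24)/37) = 1.
  m_13 = 37*1 - 24 = 13, d_13 = (2463 - 13^2)/37 = 2294/37 = 62, a_13 = floor((49 + 13)/62) = 1.
  m_14 = 62*1 - 13 = 49, d_14 = (2463 - 49^2)/62 = 62/62 = 1, a_14 = floor((49 + 49)/1) = 98.
  m_15 = 1*98 - 49 = 49, d_15 = (2463 - 49^2)/1 = 62/1 = 62: (m_15, d_15) = (m_1, d_1) = (49, 62), so from here the quotients repeat a_1, ..., a_14; the period length is 14.
So sqrt(2463) = [49; (1, 1, 1, 2, 3, 1, 15, 1, 3, 2, 1, 1, 1, 98)] with period length k = 14.
k is even, so the fundamental solution of x^2 - 2463y^2 = 1 is (p_{k-1}, q_{k-1}) = (p_13, q_13); compute convergents through index 13.
Convergents (p_i = a_i*p_{i-1} + p_{i-2}, q_i = a_i*q_{i-1} + q_{i-2} with p_{-2}=0, p_{-1}=1, q_{-2}=1, q_{-1}=0):
  i=0: a_0=49, p_0 = 49*1 + 0 = 49, q_0 = 49*0 + 1 = 1.
  i=1: a_1=1, p_1 = 1*49 + 1 = 50, q_1 = 1*1 + 0 = 1.
  i=2: a_2=1, p_2 = 1*50 + 49 = 99, q_2 = 1*1 + 1 = 2.
  i=3: a_3=1, p_3 = 1*99 + 50 = 149, q_3 = 1*2 + 1 = 3.
  i=4: a_4=2, p_4 = 2*149 + 99 = 397, q_4 = 2*3 + 2 = 8.
  i=5: a_5=3, p_5 = 3*397 + 149 = 1340, q_5 = 3*8 + 3 = 27.
  i=6: a_6=1, p_6 = 1*1340 + 397 = 1737, q_6 = 1*27 + 8 = 35.
  i=7: a_7=15, p_7 = 15*1737 + 1340 = 27395, q_7 = 15*35 + 27 = 552.
  i=8: a_8=1, p_8 = 1*27395 + 1737 = 29132, q_8 = 1*552 + 35 = 587.
  i=9: a_9=3, p_9 = 3*29132 + 27395 = 114791, q_9 = 3*587 + 552 = 2313.
  i=10: a_10=2, p_10 = 2*114791 + 29132 = 258714, q_10 = 2*2313 + 587 = 5213.
  i=11: a_11=1, p_11 = 1*258714 + 114791 = 373505, q_11 = 1*5213 + 2313 = 7526.
  i=12: a_12=1, p_12 = 1*373505 + 258714 = 632219, q_12 = 1*7526 + 5213 = 12739.
  i=13: a_13=1, p_13 = 1*632219 + 373505 = 1005724, q_13 = 1*12739 + 7526 = 20265.
Check: 1005724^2 - 2463*20265^2 = 1011480764176 - 1011480764175 = 1, so (x, y) = (1005724, 20265) solves the equation, and by the theorem it is the least positive solution.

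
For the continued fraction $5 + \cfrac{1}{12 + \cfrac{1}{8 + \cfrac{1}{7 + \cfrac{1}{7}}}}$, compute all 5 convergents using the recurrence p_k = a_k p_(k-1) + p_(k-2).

5/1, 61/12, 493/97, 3512/691, 25077/4934

Using the convergent recurrence p_i = a_i*p_{i-1} + p_{i-2}, q_i = a_i*q_{i-1} + q_{i-2} with p_{-2}=0, p_{-1}=1, q_{-2}=1, q_{-1}=0:
  i=0: a_0=5, p_0 = 5*1 + 0 = 5, q_0 = 5*0 + 1 = 1.
  i=1: a_1=12, p_1 = 12*5 + 1 = 61, q_1 = 12*1 + 0 = 12.
  i=2: a_2=8, p_2 = 8*61 + 5 = 493, q_2 = 8*12 + 1 = 97.
  i=3: a_3=7, p_3 = 7*493 + 61 = 3512, q_3 = 7*97 + 12 = 691.
  i=4: a_4=7, p_4 = 7*3512 + 493 = 25077, q_4 = 7*691 + 97 = 4934.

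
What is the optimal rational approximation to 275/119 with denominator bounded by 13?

30/13

Expand x = 275/119 as a continued fraction with the Euclidean algorithm:
  275 = 2*119 + 37, so a_0 = 2.
  119 = 3*37 + 8, so a_1 = 3.
  37 = 4*8 + 5, so a_2 = 4.
  8 = 1*5 + 3, so a_3 = 1.
  5 = 1*3 + 2, so a_4 = 1.
  3 = 1*2 + 1, so a_5 = 1.
  2 = 2*1 + 0, so a_6 = 2.
so x = [2; 3, 4, 1, 1, 1, 2].
Convergents (p_i = a_i*p_{i-1} + p_{i-2}, q_i = a_i*q_{i-1} + q_{i-2} with p_{-2}=0, p_{-1}=1, q_{-2}=1, q_{-1}=0), until the denominator exceeds 13:
  i=0: a_0=2, p_0 = 2*1 + 0 = 2, q_0 = 2*0 + 1 = 1.
  i=1: a_1=3, p_1 = 3*2 + 1 = 7, q_1 = 3*1 + 0 = 3.
  i=2: a_2=4, p_2 = 4*7 + 2 = 30, q_2 = 4*3 + 1 = 13.
  i=3: a_3=1, p_3 = 1*30 + 7 = 37, q_3 = 1*13 + 3 = 16.
q_3 = 16 > 13, so the last convergent with denominator <= 13 is p_2/q_2 = 30/13.
The closest fraction with denominator <= 13 is either p_2/q_2 or the intermediate fraction (k*p_2 + p_1)/(k*q_2 + q_1) with the largest k >= 1 whose denominator stays <= 13; these approach x as k grows, and every other convergent or intermediate fraction in range is farther away.
Largest k: floor((13 - q_1)/q_2) = floor((13 - 3)/13) = 0.
Since k = 0, no intermediate fraction beyond p_2/q_2 has denominator <= 13, so the convergent 30/13 is the closest (its error is |275*13 - 30*119|/(119*13) = 5/1547).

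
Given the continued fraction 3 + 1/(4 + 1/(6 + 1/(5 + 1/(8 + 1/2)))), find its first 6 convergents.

Using the convergent recurrence p_i = a_i*p_{i-1} + p_{i-2}, q_i = a_i*q_{i-1} + q_{i-2} with p_{-2}=0, p_{-1}=1, q_{-2}=1, q_{-1}=0:
  i=0: a_0=3, p_0 = 3*1 + 0 = 3, q_0 = 3*0 + 1 = 1.
  i=1: a_1=4, p_1 = 4*3 + 1 = 13, q_1 = 4*1 + 0 = 4.
  i=2: a_2=6, p_2 = 6*13 + 3 = 81, q_2 = 6*4 + 1 = 25.
  i=3: a_3=5, p_3 = 5*81 + 13 = 418, q_3 = 5*25 + 4 = 129.
  i=4: a_4=8, p_4 = 8*418 + 81 = 3425, q_4 = 8*129 + 25 = 1057.
  i=5: a_5=2, p_5 = 2*3425 + 418 = 7268, q_5 = 2*1057 + 129 = 2243.

3/1, 13/4, 81/25, 418/129, 3425/1057, 7268/2243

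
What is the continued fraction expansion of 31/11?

[2; 1, 4, 2]

Run the Euclidean algorithm on 31 and 11; the successive quotients are the partial quotients a_0, a_1, ... (each step inverts the fractional part left over by the previous one):
  31 = 2*11 + 9, so a_0 = 2.
  11 = 1*9 + 2, so a_1 = 1.
  9 = 4*2 + 1, so a_2 = 4.
  2 = 2*1 + 0, so a_3 = 2.
The remainder reaches 0 after 4 divisions, so the expansion has 4 partial quotients, read off in order.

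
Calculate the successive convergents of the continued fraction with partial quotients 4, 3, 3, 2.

Using the convergent recurrence p_i = a_i*p_{i-1} + p_{i-2}, q_i = a_i*q_{i-1} + q_{i-2} with p_{-2}=0, p_{-1}=1, q_{-2}=1, q_{-1}=0:
  i=0: a_0=4, p_0 = 4*1 + 0 = 4, q_0 = 4*0 + 1 = 1.
  i=1: a_1=3, p_1 = 3*4 + 1 = 13, q_1 = 3*1 + 0 = 3.
  i=2: a_2=3, p_2 = 3*13 + 4 = 43, q_2 = 3*3 + 1 = 10.
  i=3: a_3=2, p_3 = 2*43 + 13 = 99, q_3 = 2*10 + 3 = 23.

4/1, 13/3, 43/10, 99/23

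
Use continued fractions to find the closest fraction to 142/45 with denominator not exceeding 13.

Expand x = 142/45 as a continued fraction with the Euclidean algorithm:
  142 = 3*45 + 7, so a_0 = 3.
  45 = 6*7 + 3, so a_1 = 6.
  7 = 2*3 + 1, so a_2 = 2.
  3 = 3*1 + 0, so a_3 = 3.
so x = [3; 6, 2, 3].
Convergents (p_i = a_i*p_{i-1} + p_{i-2}, q_i = a_i*q_{i-1} + q_{i-2} with p_{-2}=0, p_{-1}=1, q_{-2}=1, q_{-1}=0), until the denominator exceeds 13:
  i=0: a_0=3, p_0 = 3*1 + 0 = 3, q_0 = 3*0 + 1 = 1.
  i=1: a_1=6, p_1 = 6*3 + 1 = 19, q_1 = 6*1 + 0 = 6.
  i=2: a_2=2, p_2 = 2*19 + 3 = 41, q_2 = 2*6 + 1 = 13.
  i=3: a_3=3, p_3 = 3*41 + 19 = 142, q_3 = 3*13 + 6 = 45.
q_3 = 45 > 13, so the last convergent with denominator <= 13 is p_2/q_2 = 41/13.
The closest fraction with denominator <= 13 is either p_2/q_2 or the intermediate fraction (k*p_2 + p_1)/(k*q_2 + q_1) with the largest k >= 1 whose denominator stays <= 13; these approach x as k grows, and every other convergent or intermediate fraction in range is farther away.
Largest k: floor((13 - q_1)/q_2) = floor((13 - 6)/13) = 0.
Since k = 0, no intermediate fraction beyond p_2/q_2 has denominator <= 13, so the convergent 41/13 is the closest (its error is |142*13 - 41*45|/(45*13) = 1/585).

41/13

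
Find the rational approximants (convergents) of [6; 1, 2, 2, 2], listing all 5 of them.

6/1, 7/1, 20/3, 47/7, 114/17

Using the convergent recurrence p_i = a_i*p_{i-1} + p_{i-2}, q_i = a_i*q_{i-1} + q_{i-2} with p_{-2}=0, p_{-1}=1, q_{-2}=1, q_{-1}=0:
  i=0: a_0=6, p_0 = 6*1 + 0 = 6, q_0 = 6*0 + 1 = 1.
  i=1: a_1=1, p_1 = 1*6 + 1 = 7, q_1 = 1*1 + 0 = 1.
  i=2: a_2=2, p_2 = 2*7 + 6 = 20, q_2 = 2*1 + 1 = 3.
  i=3: a_3=2, p_3 = 2*20 + 7 = 47, q_3 = 2*3 + 1 = 7.
  i=4: a_4=2, p_4 = 2*47 + 20 = 114, q_4 = 2*7 + 3 = 17.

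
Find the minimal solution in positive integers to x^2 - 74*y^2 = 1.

First expand sqrt(74) as a continued fraction. With x_i = (sqrt(74) + m_i)/d_i and (m_0, d_0) = (0, 1): a_0 = floor(sqrt(74)) = 8, since 8^2 = 64 <= 74 < 81 = 9^2.
Iterate m_{i+1} = d_i*a_i - m_i, d_{i+1} = (74 - m_{i+1}^2)/d_i, a_{i+1} = floor((a_0 + m_{i+1})/d_{i+1}):
  m_1 = 1*8 - 0 = 8, d_1 = (74 - 8^2)/1 = 10/1 = 10, a_1 = floor((8 + 8)/10) = 1.
  m_2 = 10*1 - 8 = 2, d_2 = (74 - 2^2)/10 = 70/10 = 7, a_2 = floor((8 + 2)/7) = 1.
  m_3 = 7*1 - 2 = 5, d_3 = (74 - 5^2)/7 = 49/7 = 7, a_3 = floor((8 + 5)/7) = 1.
  m_4 = 7*1 - 5 = 2, d_4 = (74 - 2^2)/7 = 70/7 = 10, a_4 = floor((8 + 2)/10) = 1.
  m_5 = 10*1 - 2 = 8, d_5 = (74 - 8^2)/10 = 10/10 = 1, a_5 = floor((8 + 8)/1) = 16.
  m_6 = 1*16 - 8 = 8, d_6 = (74 - 8^2)/1 = 10/1 = 10: (m_6, d_6) = (m_1, d_1) = (8, 10), so from here the quotients repeat a_1, ..., a_5; the period length is 5.
So sqrt(74) = [8; (1, 1, 1, 1, 16)] with period length k = 5.
k is odd, so (p_{k-1}, q_{k-1}) only solves x^2 - 74y^2 = -1 and the fundamental solution of x^2 - 74y^2 = 1 is (p_{2k-1}, q_{2k-1}) = (p_9, q_9); compute convergents through index 9, running through the period twice.
Convergents (p_i = a_i*p_{i-1} + p_{i-2}, q_i = a_i*q_{i-1} + q_{i-2} with p_{-2}=0, p_{-1}=1, q_{-2}=1, q_{-1}=0):
  i=0: a_0=8, p_0 = 8*1 + 0 = 8, q_0 = 8*0 + 1 = 1.
  i=1: a_1=1, p_1 = 1*8 + 1 = 9, q_1 = 1*1 + 0 = 1.
  i=2: a_2=1, p_2 = 1*9 + 8 = 17, q_2 = 1*1 + 1 = 2.
  i=3: a_3=1, p_3 = 1*17 + 9 = 26, q_3 = 1*2 + 1 = 3.
  i=4: a_4=1, p_4 = 1*26 + 17 = 43, q_4 = 1*3 + 2 = 5.
  i=5: a_5=16, p_5 = 16*43 + 26 = 714, q_5 = 16*5 + 3 = 83.
  i=6: a_6=1, p_6 = 1*714 + 43 = 757, q_6 = 1*83 + 5 = 88.
  i=7: a_7=1, p_7 = 1*757 + 714 = 1471, q_7 = 1*88 + 83 = 171.
  i=8: a_8=1, p_8 = 1*1471 + 757 = 2228, q_8 = 1*171 + 88 = 259.
  i=9: a_9=1, p_9 = 1*2228 + 1471 = 3699, q_9 = 1*259 + 171 = 430.
Indeed p_4^2 - 74*q_4^2 = 1849 - 1850 = -1, not +1.
Check: 3699^2 - 74*430^2 = 13682601 - 13682600 = 1, so (x, y) = (3699, 430) solves the equation, and by the theorem it is the least positive solution.

(x, y) = (3699, 430)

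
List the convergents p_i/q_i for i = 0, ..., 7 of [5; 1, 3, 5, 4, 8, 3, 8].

5/1, 6/1, 23/4, 121/21, 507/88, 4177/725, 13038/2263, 108481/18829

Using the convergent recurrence p_i = a_i*p_{i-1} + p_{i-2}, q_i = a_i*q_{i-1} + q_{i-2} with p_{-2}=0, p_{-1}=1, q_{-2}=1, q_{-1}=0:
  i=0: a_0=5, p_0 = 5*1 + 0 = 5, q_0 = 5*0 + 1 = 1.
  i=1: a_1=1, p_1 = 1*5 + 1 = 6, q_1 = 1*1 + 0 = 1.
  i=2: a_2=3, p_2 = 3*6 + 5 = 23, q_2 = 3*1 + 1 = 4.
  i=3: a_3=5, p_3 = 5*23 + 6 = 121, q_3 = 5*4 + 1 = 21.
  i=4: a_4=4, p_4 = 4*121 + 23 = 507, q_4 = 4*21 + 4 = 88.
  i=5: a_5=8, p_5 = 8*507 + 121 = 4177, q_5 = 8*88 + 21 = 725.
  i=6: a_6=3, p_6 = 3*4177 + 507 = 13038, q_6 = 3*725 + 88 = 2263.
  i=7: a_7=8, p_7 = 8*13038 + 4177 = 108481, q_7 = 8*2263 + 725 = 18829.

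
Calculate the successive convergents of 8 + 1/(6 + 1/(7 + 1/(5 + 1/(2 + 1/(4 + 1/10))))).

Using the convergent recurrence p_i = a_i*p_{i-1} + p_{i-2}, q_i = a_i*q_{i-1} + q_{i-2} with p_{-2}=0, p_{-1}=1, q_{-2}=1, q_{-1}=0:
  i=0: a_0=8, p_0 = 8*1 + 0 = 8, q_0 = 8*0 + 1 = 1.
  i=1: a_1=6, p_1 = 6*8 + 1 = 49, q_1 = 6*1 + 0 = 6.
  i=2: a_2=7, p_2 = 7*49 + 8 = 351, q_2 = 7*6 + 1 = 43.
  i=3: a_3=5, p_3 = 5*351 + 49 = 1804, q_3 = 5*43 + 6 = 221.
  i=4: a_4=2, p_4 = 2*1804 + 351 = 3959, q_4 = 2*221 + 43 = 485.
  i=5: a_5=4, p_5 = 4*3959 + 1804 = 17640, q_5 = 4*485 + 221 = 2161.
  i=6: a_6=10, p_6 = 10*17640 + 3959 = 180359, q_6 = 10*2161 + 485 = 22095.

8/1, 49/6, 351/43, 1804/221, 3959/485, 17640/2161, 180359/22095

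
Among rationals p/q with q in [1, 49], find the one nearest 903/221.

143/35

Expand x = 903/221 as a continued fraction with the Euclidean algorithm:
  903 = 4*221 + 19, so a_0 = 4.
  221 = 11*19 + 12, so a_1 = 11.
  19 = 1*12 + 7, so a_2 = 1.
  12 = 1*7 + 5, so a_3 = 1.
  7 = 1*5 + 2, so a_4 = 1.
  5 = 2*2 + 1, so a_5 = 2.
  2 = 2*1 + 0, so a_6 = 2.
so x = [4; 11, 1, 1, 1, 2, 2].
Convergents (p_i = a_i*p_{i-1} + p_{i-2}, q_i = a_i*q_{i-1} + q_{i-2} with p_{-2}=0, p_{-1}=1, q_{-2}=1, q_{-1}=0), until the denominator exceeds 49:
  i=0: a_0=4, p_0 = 4*1 + 0 = 4, q_0 = 4*0 + 1 = 1.
  i=1: a_1=11, p_1 = 11*4 + 1 = 45, q_1 = 11*1 + 0 = 11.
  i=2: a_2=1, p_2 = 1*45 + 4 = 49, q_2 = 1*11 + 1 = 12.
  i=3: a_3=1, p_3 = 1*49 + 45 = 94, q_3 = 1*12 + 11 = 23.
  i=4: a_4=1, p_4 = 1*94 + 49 = 143, q_4 = 1*23 + 12 = 35.
  i=5: a_5=2, p_5 = 2*143 + 94 = 380, q_5 = 2*35 + 23 = 93.
q_5 = 93 > 49, so the last convergent with denominator <= 49 is p_4/q_4 = 143/35.
The closest fraction with denominator <= 49 is either p_4/q_4 or the intermediate fraction (k*p_4 + p_3)/(k*q_4 + q_3) with the largest k >= 1 whose denominator stays <= 49; these approach x as k grows, and every other convergent or intermediate fraction in range is farther away.
Largest k: floor((49 - q_3)/q_4) = floor((49 - 23)/35) = 0.
Since k = 0, no intermediate fraction beyond p_4/q_4 has denominator <= 49, so the convergent 143/35 is the closest (its error is |903*35 - 143*221|/(221*35) = 2/7735).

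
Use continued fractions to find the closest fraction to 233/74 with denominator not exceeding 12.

Expand x = 233/74 as a continued fraction with the Euclidean algorithm:
  233 = 3*74 + 11, so a_0 = 3.
  74 = 6*11 + 8, so a_1 = 6.
  11 = 1*8 + 3, so a_2 = 1.
  8 = 2*3 + 2, so a_3 = 2.
  3 = 1*2 + 1, so a_4 = 1.
  2 = 2*1 + 0, so a_5 = 2.
so x = [3; 6, 1, 2, 1, 2].
Convergents (p_i = a_i*p_{i-1} + p_{i-2}, q_i = a_i*q_{i-1} + q_{i-2} with p_{-2}=0, p_{-1}=1, q_{-2}=1, q_{-1}=0), until the denominator exceeds 12:
  i=0: a_0=3, p_0 = 3*1 + 0 = 3, q_0 = 3*0 + 1 = 1.
  i=1: a_1=6, p_1 = 6*3 + 1 = 19, q_1 = 6*1 + 0 = 6.
  i=2: a_2=1, p_2 = 1*19 + 3 = 22, q_2 = 1*6 + 1 = 7.
  i=3: a_3=2, p_3 = 2*22 + 19 = 63, q_3 = 2*7 + 6 = 20.
q_3 = 20 > 12, so the last convergent with denominator <= 12 is p_2/q_2 = 22/7.
The closest fraction with denominator <= 12 is either p_2/q_2 or the intermediate fraction (k*p_2 + p_1)/(k*q_2 + q_1) with the largest k >= 1 whose denominator stays <= 12; these approach x as k grows, and every other convergent or intermediate fraction in range is farther away.
Largest k: floor((12 - q_1)/q_2) = floor((12 - 6)/7) = 0.
Since k = 0, no intermediate fraction beyond p_2/q_2 has denominator <= 12, so the convergent 22/7 is the closest (its error is |233*7 - 22*74|/(74*7) = 3/518).

22/7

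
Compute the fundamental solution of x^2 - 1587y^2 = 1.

(x, y) = (978122, 24553)

First expand sqrt(1587) as a continued fraction. With x_i = (sqrt(1587) + m_i)/d_i and (m_0, d_0) = (0, 1): a_0 = floor(sqrt(1587)) = 39, since 39^2 = 1521 <= 1587 < 1600 = 40^2.
Iterate m_{i+1} = d_i*a_i - m_i, d_{i+1} = (1587 - m_{i+1}^2)/d_i, a_{i+1} = floor((a_0 + m_{i+1})/d_{i+1}):
  m_1 = 1*39 - 0 = 39, d_1 = (1587 - 39^2)/1 = 66/1 = 66, a_1 = floor((39 + 39)/66) = 1.
  m_2 = 66*1 - 39 = 27, d_2 = (1587 - 27^2)/66 = 858/66 = 13, a_2 = floor((39 + 27)/13) = 5.
  m_3 = 13*5 - 27 = 38, d_3 = (1587 - 38^2)/13 = 143/13 = 11, a_3 = floor((39 + 38)/11) = 7.
  m_4 = 11*7 - 38 = 39, d_4 = (1587 - 39^2)/11 = 66/11 = 6, a_4 = floor((39 + 39)/6) = 13.
  m_5 = 6*13 - 39 = 39, d_5 = (1587 - 39^2)/6 = 66/6 = 11, a_5 = floor((39 + 39)/11) = 7.
  m_6 = 11*7 - 39 = 38, d_6 = (1587 - 38^2)/11 = 143/11 = 13, a_6 = floor((39 + 38)/13) = 5.
  m_7 = 13*5 - 38 = 27, d_7 = (1587 - 27^2)/13 = 858/13 = 66, a_7 = floor((39 + 27)/66) = 1.
  m_8 = 66*1 - 27 = 39, d_8 = (1587 - 39^2)/66 = 66/66 = 1, a_8 = floor((39 + 39)/1) = 78.
  m_9 = 1*78 - 39 = 39, d_9 = (1587 - 39^2)/1 = 66/1 = 66: (m_9, d_9) = (m_1, d_1) = (39, 66), so from here the quotients repeat a_1, ..., a_8; the period length is 8.
So sqrt(1587) = [39; (1, 5, 7, 13, 7, 5, 1, 78)] with period length k = 8.
k is even, so the fundamental solution of x^2 - 1587y^2 = 1 is (p_{k-1}, q_{k-1}) = (p_7, q_7); compute convergents through index 7.
Convergents (p_i = a_i*p_{i-1} + p_{i-2}, q_i = a_i*q_{i-1} + q_{i-2} with p_{-2}=0, p_{-1}=1, q_{-2}=1, q_{-1}=0):
  i=0: a_0=39, p_0 = 39*1 + 0 = 39, q_0 = 39*0 + 1 = 1.
  i=1: a_1=1, p_1 = 1*39 + 1 = 40, q_1 = 1*1 + 0 = 1.
  i=2: a_2=5, p_2 = 5*40 + 39 = 239, q_2 = 5*1 + 1 = 6.
  i=3: a_3=7, p_3 = 7*239 + 40 = 1713, q_3 = 7*6 + 1 = 43.
  i=4: a_4=13, p_4 = 13*1713 + 239 = 22508, q_4 = 13*43 + 6 = 565.
  i=5: a_5=7, p_5 = 7*22508 + 1713 = 159269, q_5 = 7*565 + 43 = 3998.
  i=6: a_6=5, p_6 = 5*159269 + 22508 = 818853, q_6 = 5*3998 + 565 = 20555.
  i=7: a_7=1, p_7 = 1*818853 + 159269 = 978122, q_7 = 1*20555 + 3998 = 24553.
Check: 978122^2 - 1587*24553^2 = 956722646884 - 956722646883 = 1, so (x, y) = (978122, 24553) solves the equation, and by the theorem it is the least positive solution.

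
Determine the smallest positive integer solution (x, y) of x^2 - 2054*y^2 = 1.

(x, y) = (1877199, 41420)

First expand sqrt(2054) as a continued fraction. With x_i = (sqrt(2054) + m_i)/d_i and (m_0, d_0) = (0, 1): a_0 = floor(sqrt(2054)) = 45, since 45^2 = 2025 <= 2054 < 2116 = 46^2.
Iterate m_{i+1} = d_i*a_i - m_i, d_{i+1} = (2054 - m_{i+1}^2)/d_i, a_{i+1} = floor((a_0 + m_{i+1})/d_{i+1}):
  m_1 = 1*45 - 0 = 45, d_1 = (2054 - 45^2)/1 = 29/1 = 29, a_1 = floor((45 + 45)/29) = 3.
  m_2 = 29*3 - 45 = 42, d_2 = (2054 - 42^2)/29 = 290/29 = 10, a_2 = floor((45 + 42)/10) = 8.
  m_3 = 10*8 - 42 = 38, d_3 = (2054 - 38^2)/10 = 610/10 = 61, a_3 = floor((45 + 38)/61) = 1.
  m_4 = 61*1 - 38 = 23, d_4 = (2054 - 23^2)/61 = 1525/61 = 25, a_4 = floor((45 + 23)/25) = 2.
  m_5 = 25*2 - 23 = 27, d_5 = (2054 - 27^2)/25 = 1325/25 = 53, a_5 = floor((45 + 27)/53) = 1.
  m_6 = 53*1 - 27 = 26, d_6 = (2054 - 26^2)/53 = 1378/53 = 26, a_6 = floor((45 + 26)/26) = 2.
  m_7 = 26*2 - 26 = 26, d_7 = (2054 - 26^2)/26 = 1378/26 = 53, a_7 = floor((45 + 26)/53) = 1.
  m_8 = 53*1 - 26 = 27, d_8 = (2054 - 27^2)/53 = 1325/53 = 25, a_8 = floor((45 + 27)/25) = 2.
  m_9 = 25*2 - 27 = 23, d_9 = (2054 - 23^2)/25 = 1525/25 = 61, a_9 = floor((45 + 23)/61) = 1.
  m_10 = 61*1 - 23 = 38, d_10 = (2054 - 38^2)/61 = 610/61 = 10, a_10 = floor((45 + 38)/10) = 8.
  m_11 = 10*8 - 38 = 42, d_11 = (2054 - 42^2)/10 = 290/10 = 29, a_11 = floor((45 + 42)/29) = 3.
  m_12 = 29*3 - 42 = 45, d_12 = (2054 - 45^2)/29 = 29/29 = 1, a_12 = floor((45 + 45)/1) = 90.
  m_13 = 1*90 - 45 = 45, d_13 = (2054 - 45^2)/1 = 29/1 = 29: (m_13, d_13) = (m_1, d_1) = (45, 29), so from here the quotients repeat a_1, ..., a_12; the period length is 12.
So sqrt(2054) = [45; (3, 8, 1, 2, 1, 2, 1, 2, 1, 8, 3, 90)] with period length k = 12.
k is even, so the fundamental solution of x^2 - 2054y^2 = 1 is (p_{k-1}, q_{k-1}) = (p_11, q_11); compute convergents through index 11.
Convergents (p_i = a_i*p_{i-1} + p_{i-2}, q_i = a_i*q_{i-1} + q_{i-2} with p_{-2}=0, p_{-1}=1, q_{-2}=1, q_{-1}=0):
  i=0: a_0=45, p_0 = 45*1 + 0 = 45, q_0 = 45*0 + 1 = 1.
  i=1: a_1=3, p_1 = 3*45 + 1 = 136, q_1 = 3*1 + 0 = 3.
  i=2: a_2=8, p_2 = 8*136 + 45 = 1133, q_2 = 8*3 + 1 = 25.
  i=3: a_3=1, p_3 = 1*1133 + 136 = 1269, q_3 = 1*25 + 3 = 28.
  i=4: a_4=2, p_4 = 2*1269 + 1133 = 3671, q_4 = 2*28 + 25 = 81.
  i=5: a_5=1, p_5 = 1*3671 + 1269 = 4940, q_5 = 1*81 + 28 = 109.
  i=6: a_6=2, p_6 = 2*4940 + 3671 = 13551, q_6 = 2*109 + 81 = 299.
  i=7: a_7=1, p_7 = 1*13551 + 4940 = 18491, q_7 = 1*299 + 109 = 408.
  i=8: a_8=2, p_8 = 2*18491 + 13551 = 50533, q_8 = 2*408 + 299 = 1115.
  i=9: a_9=1, p_9 = 1*50533 + 18491 = 69024, q_9 = 1*1115 + 408 = 1523.
  i=10: a_10=8, p_10 = 8*69024 + 50533 = 602725, q_10 = 8*1523 + 1115 = 13299.
  i=11: a_11=3, p_11 = 3*602725 + 69024 = 1877199, q_11 = 3*13299 + 1523 = 41420.
Check: 1877199^2 - 2054*41420^2 = 3523876085601 - 3523876085600 = 1, so (x, y) = (1877199, 41420) solves the equation, and by the theorem it is the least positive solution.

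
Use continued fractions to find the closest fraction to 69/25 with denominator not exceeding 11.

Expand x = 69/25 as a continued fraction with the Euclidean algorithm:
  69 = 2*25 + 19, so a_0 = 2.
  25 = 1*19 + 6, so a_1 = 1.
  19 = 3*6 + 1, so a_2 = 3.
  6 = 6*1 + 0, so a_3 = 6.
so x = [2; 1, 3, 6].
Convergents (p_i = a_i*p_{i-1} + p_{i-2}, q_i = a_i*q_{i-1} + q_{i-2} with p_{-2}=0, p_{-1}=1, q_{-2}=1, q_{-1}=0), until the denominator exceeds 11:
  i=0: a_0=2, p_0 = 2*1 + 0 = 2, q_0 = 2*0 + 1 = 1.
  i=1: a_1=1, p_1 = 1*2 + 1 = 3, q_1 = 1*1 + 0 = 1.
  i=2: a_2=3, p_2 = 3*3 + 2 = 11, q_2 = 3*1 + 1 = 4.
  i=3: a_3=6, p_3 = 6*11 + 3 = 69, q_3 = 6*4 + 1 = 25.
q_3 = 25 > 11, so the last convergent with denominator <= 11 is p_2/q_2 = 11/4.
The closest fraction with denominator <= 11 is either p_2/q_2 or the intermediate fraction (k*p_2 + p_1)/(k*q_2 + q_1) with the largest k >= 1 whose denominator stays <= 11; these approach x as k grows, and every other convergent or intermediate fraction in range is farther away.
Largest k: floor((11 - q_1)/q_2) = floor((11 - 1)/4) = 2.
That gives (2*11 + 3)/(2*4 + 1) = 25/9.
Compare the errors: |x - 11/4| = |69*4 - 11*25|/(25*4) = 1/100, and |x - 25/9| = |69*9 - 25*25|/(25*9) = 4/225.
Cross-multiplying, 1*225 = 225 < 400 = 4*100, so 1/100 is smaller: the convergent 11/4 is closer to x than 25/9.

11/4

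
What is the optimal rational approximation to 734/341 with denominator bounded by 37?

Expand x = 734/341 as a continued fraction with the Euclidean algorithm:
  734 = 2*341 + 52, so a_0 = 2.
  341 = 6*52 + 29, so a_1 = 6.
  52 = 1*29 + 23, so a_2 = 1.
  29 = 1*23 + 6, so a_3 = 1.
  23 = 3*6 + 5, so a_4 = 3.
  6 = 1*5 + 1, so a_5 = 1.
  5 = 5*1 + 0, so a_6 = 5.
so x = [2; 6, 1, 1, 3, 1, 5].
Convergents (p_i = a_i*p_{i-1} + p_{i-2}, q_i = a_i*q_{i-1} + q_{i-2} with p_{-2}=0, p_{-1}=1, q_{-2}=1, q_{-1}=0), until the denominator exceeds 37:
  i=0: a_0=2, p_0 = 2*1 + 0 = 2, q_0 = 2*0 + 1 = 1.
  i=1: a_1=6, p_1 = 6*2 + 1 = 13, q_1 = 6*1 + 0 = 6.
  i=2: a_2=1, p_2 = 1*13 + 2 = 15, q_2 = 1*6 + 1 = 7.
  i=3: a_3=1, p_3 = 1*15 + 13 = 28, q_3 = 1*7 + 6 = 13.
  i=4: a_4=3, p_4 = 3*28 + 15 = 99, q_4 = 3*13 + 7 = 46.
q_4 = 46 > 37, so the last convergent with denominator <= 37 is p_3/q_3 = 28/13.
The closest fraction with denominator <= 37 is either p_3/q_3 or the intermediate fraction (k*p_3 + p_2)/(k*q_3 + q_2) with the largest k >= 1 whose denominator stays <= 37; these approach x as k grows, and every other convergent or intermediate fraction in range is farther away.
Largest k: floor((37 - q_2)/q_3) = floor((37 - 7)/13) = 2.
That gives (2*28 + 15)/(2*13 + 7) = 71/33.
Compare the errors: |x - 28/13| = |734*13 - 28*341|/(341*13) = 6/4433, and |x - 71/33| = |734*33 - 71*341|/(341*33) = 11/11253.
Cross-multiplying, 11*4433 = 48763 < 67518 = 6*11253, so 11/11253 is smaller: the intermediate fraction 71/33 is closer to x than 28/13.

71/33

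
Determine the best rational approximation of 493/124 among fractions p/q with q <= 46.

Expand x = 493/124 as a continued fraction with the Euclidean algorithm:
  493 = 3*124 + 121, so a_0 = 3.
  124 = 1*121 + 3, so a_1 = 1.
  121 = 40*3 + 1, so a_2 = 40.
  3 = 3*1 + 0, so a_3 = 3.
so x = [3; 1, 40, 3].
Convergents (p_i = a_i*p_{i-1} + p_{i-2}, q_i = a_i*q_{i-1} + q_{i-2} with p_{-2}=0, p_{-1}=1, q_{-2}=1, q_{-1}=0), until the denominator exceeds 46:
  i=0: a_0=3, p_0 = 3*1 + 0 = 3, q_0 = 3*0 + 1 = 1.
  i=1: a_1=1, p_1 = 1*3 + 1 = 4, q_1 = 1*1 + 0 = 1.
  i=2: a_2=40, p_2 = 40*4 + 3 = 163, q_2 = 40*1 + 1 = 41.
  i=3: a_3=3, p_3 = 3*163 + 4 = 493, q_3 = 3*41 + 1 = 124.
q_3 = 124 > 46, so the last convergent with denominator <= 46 is p_2/q_2 = 163/41.
The closest fraction with denominator <= 46 is either p_2/q_2 or the intermediate fraction (k*p_2 + p_1)/(k*q_2 + q_1) with the largest k >= 1 whose denominator stays <= 46; these approach x as k grows, and every other convergent or intermediate fraction in range is farther away.
Largest k: floor((46 - q_1)/q_2) = floor((46 - 1)/41) = 1.
That gives (1*163 + 4)/(1*41 + 1) = 167/42.
Compare the errors: |x - 163/41| = |493*41 - 163*124|/(124*41) = 1/5084, and |x - 167/42| = |493*42 - 167*124|/(124*42) = 2/5208.
Cross-multiplying, 1*5208 = 5208 < 10168 = 2*5084, so 1/5084 is smaller: the convergent 163/41 is closer to x than 167/42.

163/41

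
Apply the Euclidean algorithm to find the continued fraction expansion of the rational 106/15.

Run the Euclidean algorithm on 106 and 15; the successive quotients are the partial quotients a_0, a_1, ... (each step inverts the fractional part left over by the previous one):
  106 = 7*15 + 1, so a_0 = 7.
  15 = 15*1 + 0, so a_1 = 15.
The remainder reaches 0 after 2 divisions, so the expansion has 2 partial quotients, read off in order.

[7; 15]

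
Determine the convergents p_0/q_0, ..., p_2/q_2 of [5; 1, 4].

5/1, 6/1, 29/5

Using the convergent recurrence p_i = a_i*p_{i-1} + p_{i-2}, q_i = a_i*q_{i-1} + q_{i-2} with p_{-2}=0, p_{-1}=1, q_{-2}=1, q_{-1}=0:
  i=0: a_0=5, p_0 = 5*1 + 0 = 5, q_0 = 5*0 + 1 = 1.
  i=1: a_1=1, p_1 = 1*5 + 1 = 6, q_1 = 1*1 + 0 = 1.
  i=2: a_2=4, p_2 = 4*6 + 5 = 29, q_2 = 4*1 + 1 = 5.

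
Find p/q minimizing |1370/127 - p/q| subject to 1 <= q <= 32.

Expand x = 1370/127 as a continued fraction with the Euclidean algorithm:
  1370 = 10*127 + 100, so a_0 = 10.
  127 = 1*100 + 27, so a_1 = 1.
  100 = 3*27 + 19, so a_2 = 3.
  27 = 1*19 + 8, so a_3 = 1.
  19 = 2*8 + 3, so a_4 = 2.
  8 = 2*3 + 2, so a_5 = 2.
  3 = 1*2 + 1, so a_6 = 1.
  2 = 2*1 + 0, so a_7 = 2.
so x = [10; 1, 3, 1, 2, 2, 1, 2].
Convergents (p_i = a_i*p_{i-1} + p_{i-2}, q_i = a_i*q_{i-1} + q_{i-2} with p_{-2}=0, p_{-1}=1, q_{-2}=1, q_{-1}=0), until the denominator exceeds 32:
  i=0: a_0=10, p_0 = 10*1 + 0 = 10, q_0 = 10*0 + 1 = 1.
  i=1: a_1=1, p_1 = 1*10 + 1 = 11, q_1 = 1*1 + 0 = 1.
  i=2: a_2=3, p_2 = 3*11 + 10 = 43, q_2 = 3*1 + 1 = 4.
  i=3: a_3=1, p_3 = 1*43 + 11 = 54, q_3 = 1*4 + 1 = 5.
  i=4: a_4=2, p_4 = 2*54 + 43 = 151, q_4 = 2*5 + 4 = 14.
  i=5: a_5=2, p_5 = 2*151 + 54 = 356, q_5 = 2*14 + 5 = 33.
q_5 = 33 > 32, so the last convergent with denominator <= 32 is p_4/q_4 = 151/14.
The closest fraction with denominator <= 32 is either p_4/q_4 or the intermediate fraction (k*p_4 + p_3)/(k*q_4 + q_3) with the largest k >= 1 whose denominator stays <= 32; these approach x as k grows, and every other convergent or intermediate fraction in range is farther away.
Largest k: floor((32 - q_3)/q_4) = floor((32 - 5)/14) = 1.
That gives (1*151 + 54)/(1*14 + 5) = 205/19.
Compare the errors: |x - 151/14| = |1370*14 - 151*127|/(127*14) = 3/1778, and |x - 205/19| = |1370*19 - 205*127|/(127*19) = 5/2413.
Cross-multiplying, 3*2413 = 7239 < 8890 = 5*1778, so 3/1778 is smaller: the convergent 151/14 is closer to x than 205/19.

151/14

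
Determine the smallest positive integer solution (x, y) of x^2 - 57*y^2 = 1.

(x, y) = (151, 20)

First expand sqrt(57) as a continued fraction. With x_i = (sqrt(57) + m_i)/d_i and (m_0, d_0) = (0, 1): a_0 = floor(sqrt(57)) = 7, since 7^2 = 49 <= 57 < 64 = 8^2.
Iterate m_{i+1} = d_i*a_i - m_i, d_{i+1} = (57 - m_{i+1}^2)/d_i, a_{i+1} = floor((a_0 + m_{i+1})/d_{i+1}):
  m_1 = 1*7 - 0 = 7, d_1 = (57 - 7^2)/1 = 8/1 = 8, a_1 = floor((7 + 7)/8) = 1.
  m_2 = 8*1 - 7 = 1, d_2 = (57 - 1^2)/8 = 56/8 = 7, a_2 = floor((7 + 1)/7) = 1.
  m_3 = 7*1 - 1 = 6, d_3 = (57 - 6^2)/7 = 21/7 = 3, a_3 = floor((7 + 6)/3) = 4.
  m_4 = 3*4 - 6 = 6, d_4 = (57 - 6^2)/3 = 21/3 = 7, a_4 = floor((7 + 6)/7) = 1.
  m_5 = 7*1 - 6 = 1, d_5 = (57 - 1^2)/7 = 56/7 = 8, a_5 = floor((7 + 1)/8) = 1.
  m_6 = 8*1 - 1 = 7, d_6 = (57 - 7^2)/8 = 8/8 = 1, a_6 = floor((7 + 7)/1) = 14.
  m_7 = 1*14 - 7 = 7, d_7 = (57 - 7^2)/1 = 8/1 = 8: (m_7, d_7) = (m_1, d_1) = (7, 8), so from here the quotients repeat a_1, ..., a_6; the period length is 6.
So sqrt(57) = [7; (1, 1, 4, 1, 1, 14)] with period length k = 6.
k is even, so the fundamental solution of x^2 - 57y^2 = 1 is (p_{k-1}, q_{k-1}) = (p_5, q_5); compute convergents through index 5.
Convergents (p_i = a_i*p_{i-1} + p_{i-2}, q_i = a_i*q_{i-1} + q_{i-2} with p_{-2}=0, p_{-1}=1, q_{-2}=1, q_{-1}=0):
  i=0: a_0=7, p_0 = 7*1 + 0 = 7, q_0 = 7*0 + 1 = 1.
  i=1: a_1=1, p_1 = 1*7 + 1 = 8, q_1 = 1*1 + 0 = 1.
  i=2: a_2=1, p_2 = 1*8 + 7 = 15, q_2 = 1*1 + 1 = 2.
  i=3: a_3=4, p_3 = 4*15 + 8 = 68, q_3 = 4*2 + 1 = 9.
  i=4: a_4=1, p_4 = 1*68 + 15 = 83, q_4 = 1*9 + 2 = 11.
  i=5: a_5=1, p_5 = 1*83 + 68 = 151, q_5 = 1*11 + 9 = 20.
Check: 151^2 - 57*20^2 = 22801 - 22800 = 1, so (x, y) = (151, 20) solves the equation, and by the theorem it is the least positive solution.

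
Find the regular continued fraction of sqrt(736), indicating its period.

Write x_i = (sqrt(736) + m_i)/d_i with (m_0, d_0) = (0, 1). a_0 = floor(sqrt(736)) = 27, since 27^2 = 729 <= 736 < 784 = 28^2.
Iterate m_{i+1} = d_i*a_i - m_i, d_{i+1} = (736 - m_{i+1}^2)/d_i, a_{i+1} = floor((a_0 + m_{i+1})/d_{i+1}):
  m_1 = 1*27 - 0 = 27, d_1 = (736 - 27^2)/1 = 7/1 = 7, a_1 = floor((27 + 27)/7) = 7.
  m_2 = 7*7 - 27 = 22, d_2 = (736 - 22^2)/7 = 252/7 = 36, a_2 = floor((27 + 22)/36) = 1.
  m_3 = 36*1 - 22 = 14, d_3 = (736 - 14^2)/36 = 540/36 = 15, a_3 = floor((27 + 14)/15) = 2.
  m_4 = 15*2 - 14 = 16, d_4 = (736 - 16^2)/15 = 480/15 = 32, a_4 = floor((27 + 16)/32) = 1.
  m_5 = 32*1 - 16 = 16, d_5 = (736 - 16^2)/32 = 480/32 = 15, a_5 = floor((27 + 16)/15) = 2.
  m_6 = 15*2 - 16 = 14, d_6 = (736 - 14^2)/15 = 540/15 = 36, a_6 = floor((27 + 14)/36) = 1.
  m_7 = 36*1 - 14 = 22, d_7 = (736 - 22^2)/36 = 252/36 = 7, a_7 = floor((27 + 22)/7) = 7.
  m_8 = 7*7 - 22 = 27, d_8 = (736 - 27^2)/7 = 7/7 = 1, a_8 = floor((27 + 27)/1) = 54.
  m_9 = 1*54 - 27 = 27, d_9 = (736 - 27^2)/1 = 7/1 = 7: (m_9, d_9) = (m_1, d_1) = (27, 7), so from here the quotients repeat a_1, ..., a_8; the period length is 8.
Hence the expansion of sqrt(736) is a_0 = 27 followed by the repeating block 7, 1, 2, 1, 2, 1, 7, 54 (period 8).

[27; (7, 1, 2, 1, 2, 1, 7, 54)]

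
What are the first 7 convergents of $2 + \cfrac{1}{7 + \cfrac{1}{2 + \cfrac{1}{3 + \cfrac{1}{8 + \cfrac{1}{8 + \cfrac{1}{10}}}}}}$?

2/1, 15/7, 32/15, 111/52, 920/431, 7471/3500, 75630/35431

Using the convergent recurrence p_i = a_i*p_{i-1} + p_{i-2}, q_i = a_i*q_{i-1} + q_{i-2} with p_{-2}=0, p_{-1}=1, q_{-2}=1, q_{-1}=0:
  i=0: a_0=2, p_0 = 2*1 + 0 = 2, q_0 = 2*0 + 1 = 1.
  i=1: a_1=7, p_1 = 7*2 + 1 = 15, q_1 = 7*1 + 0 = 7.
  i=2: a_2=2, p_2 = 2*15 + 2 = 32, q_2 = 2*7 + 1 = 15.
  i=3: a_3=3, p_3 = 3*32 + 15 = 111, q_3 = 3*15 + 7 = 52.
  i=4: a_4=8, p_4 = 8*111 + 32 = 920, q_4 = 8*52 + 15 = 431.
  i=5: a_5=8, p_5 = 8*920 + 111 = 7471, q_5 = 8*431 + 52 = 3500.
  i=6: a_6=10, p_6 = 10*7471 + 920 = 75630, q_6 = 10*3500 + 431 = 35431.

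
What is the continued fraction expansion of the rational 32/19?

Run the Euclidean algorithm on 32 and 19; the successive quotients are the partial quotients a_0, a_1, ... (each step inverts the fractional part left over by the previous one):
  32 = 1*19 + 13, so a_0 = 1.
  19 = 1*13 + 6, so a_1 = 1.
  13 = 2*6 + 1, so a_2 = 2.
  6 = 6*1 + 0, so a_3 = 6.
The remainder reaches 0 after 4 divisions, so the expansion has 4 partial quotients, read off in order.

[1; 1, 2, 6]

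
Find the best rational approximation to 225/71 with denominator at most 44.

Expand x = 225/71 as a continued fraction with the Euclidean algorithm:
  225 = 3*71 + 12, so a_0 = 3.
  71 = 5*12 + 11, so a_1 = 5.
  12 = 1*11 + 1, so a_2 = 1.
  11 = 11*1 + 0, so a_3 = 11.
so x = [3; 5, 1, 11].
Convergents (p_i = a_i*p_{i-1} + p_{i-2}, q_i = a_i*q_{i-1} + q_{i-2} with p_{-2}=0, p_{-1}=1, q_{-2}=1, q_{-1}=0), until the denominator exceeds 44:
  i=0: a_0=3, p_0 = 3*1 + 0 = 3, q_0 = 3*0 + 1 = 1.
  i=1: a_1=5, p_1 = 5*3 + 1 = 16, q_1 = 5*1 + 0 = 5.
  i=2: a_2=1, p_2 = 1*16 + 3 = 19, q_2 = 1*5 + 1 = 6.
  i=3: a_3=11, p_3 = 11*19 + 16 = 225, q_3 = 11*6 + 5 = 71.
q_3 = 71 > 44, so the last convergent with denominator <= 44 is p_2/q_2 = 19/6.
The closest fraction with denominator <= 44 is either p_2/q_2 or the intermediate fraction (k*p_2 + p_1)/(k*q_2 + q_1) with the largest k >= 1 whose denominator stays <= 44; these approach x as k grows, and every other convergent or intermediate fraction in range is farther away.
Largest k: floor((44 - q_1)/q_2) = floor((44 - 5)/6) = 6.
That gives (6*19 + 16)/(6*6 + 5) = 130/41.
Compare the errors: |x - 19/6| = |225*6 - 19*71|/(71*6) = 1/426, and |x - 130/41| = |225*41 - 130*71|/(71*41) = 5/2911.
Cross-multiplying, 5*426 = 2130 < 2911 = 1*2911, so 5/2911 is smaller: the intermediate fraction 130/41 is closer to x than 19/6.

130/41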